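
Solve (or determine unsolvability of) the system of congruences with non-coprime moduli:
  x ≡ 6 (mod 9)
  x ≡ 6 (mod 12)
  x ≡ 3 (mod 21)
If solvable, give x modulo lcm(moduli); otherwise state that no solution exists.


Moduli 9, 12, 21 are not pairwise coprime, so CRT works modulo lcm(m_i) when all pairwise compatibility conditions hold.
Pairwise compatibility: gcd(m_i, m_j) must divide a_i - a_j for every pair.
Merge one congruence at a time:
  Start: x ≡ 6 (mod 9).
  Combine with x ≡ 6 (mod 12): gcd(9, 12) = 3; 6 - 6 = 0, which IS divisible by 3, so compatible.
    Write x = 6 + 9·t and substitute into x ≡ 6 (mod 12): 9·t ≡ 6 − 6 = 0 (mod 12).
    Divide the congruence (and modulus) by g = 3: 3·t ≡ 0 (mod 4).
    The inverse of 3 mod 4 is 3 (since 3·3 = 9 = 2·4 + 1), so t ≡ 3·0 = 0 ≡ 0 (mod 4).
    Then x = 6 + 9·0 = 6, valid modulo lcm(9, 12) = 36: x ≡ 6 (mod 36).
  Combine with x ≡ 3 (mod 21): gcd(36, 21) = 3; 3 - 6 = -3, which IS divisible by 3, so compatible.
    Write x = 6 + 36·t and substitute into x ≡ 3 (mod 21): 36·t ≡ 3 − 6 = -3 (mod 21).
    Divide the congruence (and modulus) by g = 3: 12·t ≡ -1 (mod 7).
    Reduce coefficients mod 7: 5·t ≡ 6 (mod 7).
    The inverse of 5 mod 7 is 3 (since 5·3 = 15 = 2·7 + 1), so t ≡ 3·6 = 18 ≡ 4 (mod 7).
    Then x = 6 + 36·4 = 150, valid modulo lcm(36, 21) = 252: x ≡ 150 (mod 252).
Verify: 150 mod 9 = 6, 150 mod 12 = 6, 150 mod 21 = 3.

x ≡ 150 (mod 252).


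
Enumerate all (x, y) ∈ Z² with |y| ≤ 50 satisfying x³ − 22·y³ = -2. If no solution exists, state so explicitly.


The equation is x³ - 22y³ = -2. For fixed y, x³ = 22·y³ − 2, so a solution requires the RHS to be a perfect cube.
Strategy: iterate y from -50 to 50, compute RHS = 22·y³ − 2, and check whether it is a (positive or negative) perfect cube.
Check small values of y:
  y = 0: RHS = -2 is not a perfect cube.
  y = 1: RHS = 20 is not a perfect cube.
  y = -1: RHS = -24 is not a perfect cube.
  y = 2: RHS = 174 is not a perfect cube.
  y = -2: RHS = -178 is not a perfect cube.
  y = 3: RHS = 592 is not a perfect cube.
  y = -3: RHS = -596 is not a perfect cube.
Continuing the search up to |y| = 50 finds no solutions either.
No (x, y) in the scanned range satisfies the equation.

No integer solutions with |y| ≤ 50.


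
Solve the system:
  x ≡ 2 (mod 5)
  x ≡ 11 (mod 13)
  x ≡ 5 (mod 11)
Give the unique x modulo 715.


Moduli 5, 13, 11 are pairwise coprime; by CRT there is a unique solution modulo M = 5 · 13 · 11 = 715.
Solve pairwise, accumulating the modulus:
  Start with x ≡ 2 (mod 5).
  Combine with x ≡ 11 (mod 13): since gcd(5, 13) = 1, we get a unique residue mod 65.
    Write x = 2 + 5·t and substitute into x ≡ 11 (mod 13): 5·t ≡ 11 − 2 = 9 (mod 13).
    The inverse of 5 mod 13 is 8 (since 5·8 = 40 = 3·13 + 1), so t ≡ 8·9 = 72 ≡ 7 (mod 13).
    Then x = 2 + 5·7 = 37, valid modulo lcm(5, 13) = 65: x ≡ 37 (mod 65).
  Combine with x ≡ 5 (mod 11): since gcd(65, 11) = 1, we get a unique residue mod 715.
    Write x = 37 + 65·t and substitute into x ≡ 5 (mod 11): 65·t ≡ 5 − 37 = -32 (mod 11).
    Reduce coefficients mod 11: 10·t ≡ 1 (mod 11).
    The inverse of 10 mod 11 is 10 (since 10·10 = 100 = 9·11 + 1), so t ≡ 10·1 = 10 ≡ 10 (mod 11).
    Then x = 37 + 65·10 = 687, valid modulo lcm(65, 11) = 715: x ≡ 687 (mod 715).
Verify: 687 mod 5 = 2 ✓, 687 mod 13 = 11 ✓, 687 mod 11 = 5 ✓.

x ≡ 687 (mod 715).


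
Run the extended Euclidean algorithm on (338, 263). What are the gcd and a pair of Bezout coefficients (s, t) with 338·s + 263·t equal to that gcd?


Euclidean algorithm on (338, 263) — divide until remainder is 0:
  338 = 1 · 263 + 75
  263 = 3 · 75 + 38
  75 = 1 · 38 + 37
  38 = 1 · 37 + 1
  37 = 37 · 1 + 0
gcd(338, 263) = 1.
Track Bezout coefficients alongside the remainders: start with r₀ = 338 = a·1 + b·0 (s = 1, t = 0) and r₁ = 263 = a·0 + b·1 (s = 0, t = 1); each new remainder r_{k+1} = r_{k-1} − q_k·r_k inherits s_{k+1} = s_{k-1} − q_k·s_k, t_{k+1} = t_{k-1} − q_k·t_k, so r_k = a·s_k + b·t_k at every step:
  q = 1: r = 75, s = 1 − 1·0 = 1, t = 0 − 1·1 = -1  (check: 338·1 + 263·(-1) = 75)
  q = 3: r = 38, s = 0 − 3·1 = -3, t = 1 − 3·(-1) = 4  (check: 338·(-3) + 263·4 = 38)
  q = 1: r = 37, s = 1 − 1·(-3) = 4, t = -1 − 1·4 = -5  (check: 338·4 + 263·(-5) = 37)
  q = 1: r = 1, s = -3 − 1·4 = -7, t = 4 − 1·(-5) = 9  (check: 338·(-7) + 263·9 = 1)
The row with r = 1 (the gcd) gives the Bezout coefficients s = -7, t = 9.
Result: 338 · (-7) + 263 · (9) = 1.

gcd(338, 263) = 1; s = -7, t = 9 (check: 338·(-7) + 263·9 = 1).


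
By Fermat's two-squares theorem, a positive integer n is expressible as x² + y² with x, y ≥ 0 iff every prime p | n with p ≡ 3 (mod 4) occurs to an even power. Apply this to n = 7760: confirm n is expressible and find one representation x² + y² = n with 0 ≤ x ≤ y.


Step 1: Factor n = 7760 = 2^4 · 5 · 97.
Step 2: Check the mod-4 condition on each prime factor: 2 = 2 (special); 5 ≡ 1 (mod 4), exponent 1; 97 ≡ 1 (mod 4), exponent 1.
All primes ≡ 3 (mod 4) appear to even exponent (or don't appear), so by the two-squares theorem n IS expressible as a sum of two squares.
Step 3: Build a representation. Group n = k² · m with k = 4 and m = 5 · 97 = 485 (a product of primes ≡ 1 (mod 4)); a representation of m scales to one of n via (k·x)² + (k·y)² = k²(x² + y²). Each prime p ≡ 1 (mod 4) is itself a sum of two squares; find a² by testing p − a² for a perfect square:
  5: 5 − 1² = 4 = 2² ⇒ 5 = 1² + 2².
  97: 97 − 1² = 96, 97 − 2² = 93, 97 − 3² = 88, 97 − 4² = 81 = 9² ⇒ 97 = 4² + 9².
  Combine using the Brahmagupta–Fibonacci identity (a² + b²)(c² + d²) = (ac − bd)² + (ad + bc)² = (ac + bd)² + (ad − bc)²:
  5 · 97 = 485: from (1² + 2²)(4² + 9²), take (1·4 − 2·9, 1·9 + 2·4) = (4 − 18, 9 + 8) = (-14, 17); dropping signs (only squares matter) gives (14, 17); check 14² + 17² = 196 + 289 = 485 ✓.
  Scale by k = 4: (4·14, 4·17) = (56, 68).
Step 4: Order so x ≤ y and verify: 56² + 68² = 3136 + 4624 = 7760 = n. ✓

n = 7760 = 56² + 68² (one valid representation with x ≤ y).


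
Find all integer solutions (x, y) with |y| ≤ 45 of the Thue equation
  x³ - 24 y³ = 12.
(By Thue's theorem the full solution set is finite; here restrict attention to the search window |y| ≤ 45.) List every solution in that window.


The equation is x³ - 24y³ = 12. For fixed y, x³ = 24·y³ + 12, so a solution requires the RHS to be a perfect cube.
Strategy: iterate y from -45 to 45, compute RHS = 24·y³ + 12, and check whether it is a (positive or negative) perfect cube.
Check small values of y:
  y = 0: RHS = 12 is not a perfect cube.
  y = 1: RHS = 36 is not a perfect cube.
  y = -1: RHS = -12 is not a perfect cube.
  y = 2: RHS = 204 is not a perfect cube.
  y = -2: RHS = -180 is not a perfect cube.
  y = 3: RHS = 660 is not a perfect cube.
  y = -3: RHS = -636 is not a perfect cube.
Continuing the search up to |y| = 45 finds no solutions either.
No (x, y) in the scanned range satisfies the equation.

No integer solutions with |y| ≤ 45.


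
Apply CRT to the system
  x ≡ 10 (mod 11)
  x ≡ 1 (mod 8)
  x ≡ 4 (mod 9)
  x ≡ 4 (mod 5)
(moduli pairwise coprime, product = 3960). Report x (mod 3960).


Product of moduli M = 11 · 8 · 9 · 5 = 3960.
Merge one congruence at a time:
  Start: x ≡ 10 (mod 11).
  Combine with x ≡ 1 (mod 8); new modulus lcm = 88.
    Write x = 10 + 11·t and substitute into x ≡ 1 (mod 8): 11·t ≡ 1 − 10 = -9 (mod 8).
    Reduce coefficients mod 8: 3·t ≡ 7 (mod 8).
    The inverse of 3 mod 8 is 3 (since 3·3 = 9 = 1·8 + 1), so t ≡ 3·7 = 21 ≡ 5 (mod 8).
    Then x = 10 + 11·5 = 65, valid modulo lcm(11, 8) = 88: x ≡ 65 (mod 88).
  Combine with x ≡ 4 (mod 9); new modulus lcm = 792.
    Write x = 65 + 88·t and substitute into x ≡ 4 (mod 9): 88·t ≡ 4 − 65 = -61 (mod 9).
    Reduce coefficients mod 9: 7·t ≡ 2 (mod 9).
    The inverse of 7 mod 9 is 4 (since 7·4 = 28 = 3·9 + 1), so t ≡ 4·2 = 8 ≡ 8 (mod 9).
    Then x = 65 + 88·8 = 769, valid modulo lcm(88, 9) = 792: x ≡ 769 (mod 792).
  Combine with x ≡ 4 (mod 5); new modulus lcm = 3960.
    Write x = 769 + 792·t and substitute into x ≡ 4 (mod 5): 792·t ≡ 4 − 769 = -765 (mod 5).
    Reduce coefficients mod 5: 2·t ≡ 0 (mod 5).
    The inverse of 2 mod 5 is 3 (since 2·3 = 6 = 1·5 + 1), so t ≡ 3·0 = 0 ≡ 0 (mod 5).
    Then x = 769 + 792·0 = 769, valid modulo lcm(792, 5) = 3960: x ≡ 769 (mod 3960).
Verify against each original: 769 mod 11 = 10, 769 mod 8 = 1, 769 mod 9 = 4, 769 mod 5 = 4.

x ≡ 769 (mod 3960).


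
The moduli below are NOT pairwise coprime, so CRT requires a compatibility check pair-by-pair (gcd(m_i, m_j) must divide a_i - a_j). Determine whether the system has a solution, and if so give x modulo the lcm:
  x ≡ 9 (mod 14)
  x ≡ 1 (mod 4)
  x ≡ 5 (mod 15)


Moduli 14, 4, 15 are not pairwise coprime, so CRT works modulo lcm(m_i) when all pairwise compatibility conditions hold.
Pairwise compatibility: gcd(m_i, m_j) must divide a_i - a_j for every pair.
Merge one congruence at a time:
  Start: x ≡ 9 (mod 14).
  Combine with x ≡ 1 (mod 4): gcd(14, 4) = 2; 1 - 9 = -8, which IS divisible by 2, so compatible.
    Write x = 9 + 14·t and substitute into x ≡ 1 (mod 4): 14·t ≡ 1 − 9 = -8 (mod 4).
    Divide the congruence (and modulus) by g = 2: 7·t ≡ -4 (mod 2).
    Reduce coefficients mod 2: 1·t ≡ 0 (mod 2).
    So t ≡ 0 (mod 2).
    Then x = 9 + 14·0 = 9, valid modulo lcm(14, 4) = 28: x ≡ 9 (mod 28).
  Combine with x ≡ 5 (mod 15): gcd(28, 15) = 1; 5 - 9 = -4, which IS divisible by 1, so compatible.
    Write x = 9 + 28·t and substitute into x ≡ 5 (mod 15): 28·t ≡ 5 − 9 = -4 (mod 15).
    Reduce coefficients mod 15: 13·t ≡ 11 (mod 15).
    The inverse of 13 mod 15 is 7 (since 13·7 = 91 = 6·15 + 1), so t ≡ 7·11 = 77 ≡ 2 (mod 15).
    Then x = 9 + 28·2 = 65, valid modulo lcm(28, 15) = 420: x ≡ 65 (mod 420).
Verify: 65 mod 14 = 9, 65 mod 4 = 1, 65 mod 15 = 5.

x ≡ 65 (mod 420).


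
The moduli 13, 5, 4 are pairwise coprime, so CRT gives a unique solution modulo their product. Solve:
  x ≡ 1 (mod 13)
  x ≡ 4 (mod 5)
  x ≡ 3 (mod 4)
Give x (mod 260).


Moduli 13, 5, 4 are pairwise coprime; by CRT there is a unique solution modulo M = 13 · 5 · 4 = 260.
Solve pairwise, accumulating the modulus:
  Start with x ≡ 1 (mod 13).
  Combine with x ≡ 4 (mod 5): since gcd(13, 5) = 1, we get a unique residue mod 65.
    Write x = 1 + 13·t and substitute into x ≡ 4 (mod 5): 13·t ≡ 4 − 1 = 3 (mod 5).
    Reduce coefficients mod 5: 3·t ≡ 3 (mod 5).
    The inverse of 3 mod 5 is 2 (since 3·2 = 6 = 1·5 + 1), so t ≡ 2·3 = 6 ≡ 1 (mod 5).
    Then x = 1 + 13·1 = 14, valid modulo lcm(13, 5) = 65: x ≡ 14 (mod 65).
  Combine with x ≡ 3 (mod 4): since gcd(65, 4) = 1, we get a unique residue mod 260.
    Write x = 14 + 65·t and substitute into x ≡ 3 (mod 4): 65·t ≡ 3 − 14 = -11 (mod 4).
    Reduce coefficients mod 4: 1·t ≡ 1 (mod 4).
    So t ≡ 1 (mod 4).
    Then x = 14 + 65·1 = 79, valid modulo lcm(65, 4) = 260: x ≡ 79 (mod 260).
Verify: 79 mod 13 = 1 ✓, 79 mod 5 = 4 ✓, 79 mod 4 = 3 ✓.

x ≡ 79 (mod 260).


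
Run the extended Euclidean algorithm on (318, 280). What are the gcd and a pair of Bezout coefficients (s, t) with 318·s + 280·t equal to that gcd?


Euclidean algorithm on (318, 280) — divide until remainder is 0:
  318 = 1 · 280 + 38
  280 = 7 · 38 + 14
  38 = 2 · 14 + 10
  14 = 1 · 10 + 4
  10 = 2 · 4 + 2
  4 = 2 · 2 + 0
gcd(318, 280) = 2.
Track Bezout coefficients alongside the remainders: start with r₀ = 318 = a·1 + b·0 (s = 1, t = 0) and r₁ = 280 = a·0 + b·1 (s = 0, t = 1); each new remainder r_{k+1} = r_{k-1} − q_k·r_k inherits s_{k+1} = s_{k-1} − q_k·s_k, t_{k+1} = t_{k-1} − q_k·t_k, so r_k = a·s_k + b·t_k at every step:
  q = 1: r = 38, s = 1 − 1·0 = 1, t = 0 − 1·1 = -1  (check: 318·1 + 280·(-1) = 38)
  q = 7: r = 14, s = 0 − 7·1 = -7, t = 1 − 7·(-1) = 8  (check: 318·(-7) + 280·8 = 14)
  q = 2: r = 10, s = 1 − 2·(-7) = 15, t = -1 − 2·8 = -17  (check: 318·15 + 280·(-17) = 10)
  q = 1: r = 4, s = -7 − 1·15 = -22, t = 8 − 1·(-17) = 25  (check: 318·(-22) + 280·25 = 4)
  q = 2: r = 2, s = 15 − 2·(-22) = 59, t = -17 − 2·25 = -67  (check: 318·59 + 280·(-67) = 2)
The row with r = 2 (the gcd) gives the Bezout coefficients s = 59, t = -67.
Result: 318 · (59) + 280 · (-67) = 2.

gcd(318, 280) = 2; s = 59, t = -67 (check: 318·59 + 280·(-67) = 2).


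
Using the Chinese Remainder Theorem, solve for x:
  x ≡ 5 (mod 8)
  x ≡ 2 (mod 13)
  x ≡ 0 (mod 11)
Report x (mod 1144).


Moduli 8, 13, 11 are pairwise coprime; by CRT there is a unique solution modulo M = 8 · 13 · 11 = 1144.
Solve pairwise, accumulating the modulus:
  Start with x ≡ 5 (mod 8).
  Combine with x ≡ 2 (mod 13): since gcd(8, 13) = 1, we get a unique residue mod 104.
    Write x = 5 + 8·t and substitute into x ≡ 2 (mod 13): 8·t ≡ 2 − 5 = -3 (mod 13).
    Reduce coefficients mod 13: 8·t ≡ 10 (mod 13).
    The inverse of 8 mod 13 is 5 (since 8·5 = 40 = 3·13 + 1), so t ≡ 5·10 = 50 ≡ 11 (mod 13).
    Then x = 5 + 8·11 = 93, valid modulo lcm(8, 13) = 104: x ≡ 93 (mod 104).
  Combine with x ≡ 0 (mod 11): since gcd(104, 11) = 1, we get a unique residue mod 1144.
    Write x = 93 + 104·t and substitute into x ≡ 0 (mod 11): 104·t ≡ 0 − 93 = -93 (mod 11).
    Reduce coefficients mod 11: 5·t ≡ 6 (mod 11).
    The inverse of 5 mod 11 is 9 (since 5·9 = 45 = 4·11 + 1), so t ≡ 9·6 = 54 ≡ 10 (mod 11).
    Then x = 93 + 104·10 = 1133, valid modulo lcm(104, 11) = 1144: x ≡ 1133 (mod 1144).
Verify: 1133 mod 8 = 5 ✓, 1133 mod 13 = 2 ✓, 1133 mod 11 = 0 ✓.

x ≡ 1133 (mod 1144).


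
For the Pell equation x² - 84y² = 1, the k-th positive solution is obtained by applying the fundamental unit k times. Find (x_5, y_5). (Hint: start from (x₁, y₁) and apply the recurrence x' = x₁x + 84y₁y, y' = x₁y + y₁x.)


Step 1: Find the fundamental solution (x₁, y₁) of x² - 84y² = 1.
  Expand √84 as a continued fraction. a₀ = ⌊√84⌋ = 9; iterate m_{k+1} = d_k·a_k − m_k, d_{k+1} = (84 − m_{k+1}²)/d_k, a_{k+1} = ⌊(a₀ + m_{k+1})/d_{k+1}⌋ (starting m₀ = 0, d₀ = 1), with convergents p_k = a_k·p_{k-1} + p_{k-2}, q_k = a_k·q_{k-1} + q_{k-2} (p₋₁ = 1, q₋₁ = 0):
  k = 0: a₀ = 9; p₀/q₀ = 9/1; p₀² − 84·q₀² = 81 − 84 = -3.
  k = 1: m = 9, d = 3, a = ⌊(9 + 9)/3⌋ = 6; p/q = (6·9 + 1)/(6·1 + 0) = 55/6; p² − 84·q² = 3025 − 3024 = 1.
  The first convergent with p² − 84·q² = 1 gives the fundamental solution (x₁, y₁) = (55, 6).
Step 2: Apply the recurrence (x_{n+1}, y_{n+1}) = (x₁x_n + 84y₁y_n, x₁y_n + y₁x_n) repeatedly.
  From (x_1, y_1) = (55, 6): x_2 = 55·55 + 84·6·6 = 6049; y_2 = 55·6 + 6·55 = 660.
  From (x_2, y_2) = (6049, 660): x_3 = 55·6049 + 84·6·660 = 665335; y_3 = 55·660 + 6·6049 = 72594.
  From (x_3, y_3) = (665335, 72594): x_4 = 55·665335 + 84·6·72594 = 73180801; y_4 = 55·72594 + 6·665335 = 7984680.
  From (x_4, y_4) = (73180801, 7984680): x_5 = 55·73180801 + 84·6·7984680 = 8049222775; y_5 = 55·7984680 + 6·73180801 = 878242206.
Step 3: Verify x_5² - 84·y_5² = 64789987281578700625 - 64789987281578700624 = 1 (should be 1). ✓

(x_1, y_1) = (55, 6); (x_5, y_5) = (8049222775, 878242206).


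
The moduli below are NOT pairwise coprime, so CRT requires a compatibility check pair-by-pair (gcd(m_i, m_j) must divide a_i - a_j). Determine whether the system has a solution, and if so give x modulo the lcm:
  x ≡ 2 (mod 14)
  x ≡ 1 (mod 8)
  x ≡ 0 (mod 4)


Moduli 14, 8, 4 are not pairwise coprime, so CRT works modulo lcm(m_i) when all pairwise compatibility conditions hold.
Pairwise compatibility: gcd(m_i, m_j) must divide a_i - a_j for every pair.
Merge one congruence at a time:
  Start: x ≡ 2 (mod 14).
  Combine with x ≡ 1 (mod 8): gcd(14, 8) = 2, and 1 - 2 = -1 is NOT divisible by 2.
    ⇒ system is inconsistent (no integer solution).

No solution (the system is inconsistent).


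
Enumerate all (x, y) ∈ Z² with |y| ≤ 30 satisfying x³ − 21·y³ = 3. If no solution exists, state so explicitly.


The equation is x³ - 21y³ = 3. For fixed y, x³ = 21·y³ + 3, so a solution requires the RHS to be a perfect cube.
Strategy: iterate y from -30 to 30, compute RHS = 21·y³ + 3, and check whether it is a (positive or negative) perfect cube.
Check small values of y:
  y = 0: RHS = 3 is not a perfect cube.
  y = 1: RHS = 24 is not a perfect cube.
  y = -1: RHS = -18 is not a perfect cube.
  y = 2: RHS = 171 is not a perfect cube.
  y = -2: RHS = -165 is not a perfect cube.
  y = 3: RHS = 570 is not a perfect cube.
  y = -3: RHS = -564 is not a perfect cube.
Continuing the search up to |y| = 30 finds no solutions either.
No (x, y) in the scanned range satisfies the equation.

No integer solutions with |y| ≤ 30.


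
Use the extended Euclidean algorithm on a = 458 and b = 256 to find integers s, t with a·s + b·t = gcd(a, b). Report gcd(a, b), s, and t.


Euclidean algorithm on (458, 256) — divide until remainder is 0:
  458 = 1 · 256 + 202
  256 = 1 · 202 + 54
  202 = 3 · 54 + 40
  54 = 1 · 40 + 14
  40 = 2 · 14 + 12
  14 = 1 · 12 + 2
  12 = 6 · 2 + 0
gcd(458, 256) = 2.
Track Bezout coefficients alongside the remainders: start with r₀ = 458 = a·1 + b·0 (s = 1, t = 0) and r₁ = 256 = a·0 + b·1 (s = 0, t = 1); each new remainder r_{k+1} = r_{k-1} − q_k·r_k inherits s_{k+1} = s_{k-1} − q_k·s_k, t_{k+1} = t_{k-1} − q_k·t_k, so r_k = a·s_k + b·t_k at every step:
  q = 1: r = 202, s = 1 − 1·0 = 1, t = 0 − 1·1 = -1  (check: 458·1 + 256·(-1) = 202)
  q = 1: r = 54, s = 0 − 1·1 = -1, t = 1 − 1·(-1) = 2  (check: 458·(-1) + 256·2 = 54)
  q = 3: r = 40, s = 1 − 3·(-1) = 4, t = -1 − 3·2 = -7  (check: 458·4 + 256·(-7) = 40)
  q = 1: r = 14, s = -1 − 1·4 = -5, t = 2 − 1·(-7) = 9  (check: 458·(-5) + 256·9 = 14)
  q = 2: r = 12, s = 4 − 2·(-5) = 14, t = -7 − 2·9 = -25  (check: 458·14 + 256·(-25) = 12)
  q = 1: r = 2, s = -5 − 1·14 = -19, t = 9 − 1·(-25) = 34  (check: 458·(-19) + 256·34 = 2)
The row with r = 2 (the gcd) gives the Bezout coefficients s = -19, t = 34.
Result: 458 · (-19) + 256 · (34) = 2.

gcd(458, 256) = 2; s = -19, t = 34 (check: 458·(-19) + 256·34 = 2).


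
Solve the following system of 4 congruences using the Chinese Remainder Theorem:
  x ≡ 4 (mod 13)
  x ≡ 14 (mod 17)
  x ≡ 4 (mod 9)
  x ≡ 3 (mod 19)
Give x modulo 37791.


Product of moduli M = 13 · 17 · 9 · 19 = 37791.
Merge one congruence at a time:
  Start: x ≡ 4 (mod 13).
  Combine with x ≡ 14 (mod 17); new modulus lcm = 221.
    Write x = 4 + 13·t and substitute into x ≡ 14 (mod 17): 13·t ≡ 14 − 4 = 10 (mod 17).
    The inverse of 13 mod 17 is 4 (since 13·4 = 52 = 3·17 + 1), so t ≡ 4·10 = 40 ≡ 6 (mod 17).
    Then x = 4 + 13·6 = 82, valid modulo lcm(13, 17) = 221: x ≡ 82 (mod 221).
  Combine with x ≡ 4 (mod 9); new modulus lcm = 1989.
    Write x = 82 + 221·t and substitute into x ≡ 4 (mod 9): 221·t ≡ 4 − 82 = -78 (mod 9).
    Reduce coefficients mod 9: 5·t ≡ 3 (mod 9).
    The inverse of 5 mod 9 is 2 (since 5·2 = 10 = 1·9 + 1), so t ≡ 2·3 = 6 ≡ 6 (mod 9).
    Then x = 82 + 221·6 = 1408, valid modulo lcm(221, 9) = 1989: x ≡ 1408 (mod 1989).
  Combine with x ≡ 3 (mod 19); new modulus lcm = 37791.
    Write x = 1408 + 1989·t and substitute into x ≡ 3 (mod 19): 1989·t ≡ 3 − 1408 = -1405 (mod 19).
    Reduce coefficients mod 19: 13·t ≡ 1 (mod 19).
    The inverse of 13 mod 19 is 3 (since 13·3 = 39 = 2·19 + 1), so t ≡ 3·1 = 3 ≡ 3 (mod 19).
    Then x = 1408 + 1989·3 = 7375, valid modulo lcm(1989, 19) = 37791: x ≡ 7375 (mod 37791).
Verify against each original: 7375 mod 13 = 4, 7375 mod 17 = 14, 7375 mod 9 = 4, 7375 mod 19 = 3.

x ≡ 7375 (mod 37791).


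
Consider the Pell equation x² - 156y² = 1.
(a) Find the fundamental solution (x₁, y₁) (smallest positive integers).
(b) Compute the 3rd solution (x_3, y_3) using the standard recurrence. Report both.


Step 1: Find the fundamental solution (x₁, y₁) of x² - 156y² = 1.
  Expand √156 as a continued fraction. a₀ = ⌊√156⌋ = 12; iterate m_{k+1} = d_k·a_k − m_k, d_{k+1} = (156 − m_{k+1}²)/d_k, a_{k+1} = ⌊(a₀ + m_{k+1})/d_{k+1}⌋ (starting m₀ = 0, d₀ = 1), with convergents p_k = a_k·p_{k-1} + p_{k-2}, q_k = a_k·q_{k-1} + q_{k-2} (p₋₁ = 1, q₋₁ = 0):
  k = 0: a₀ = 12; p₀/q₀ = 12/1; p₀² − 156·q₀² = 144 − 156 = -12.
  k = 1: m = 12, d = 12, a = ⌊(12 + 12)/12⌋ = 2; p/q = (2·12 + 1)/(2·1 + 0) = 25/2; p² − 156·q² = 625 − 624 = 1.
  The first convergent with p² − 156·q² = 1 gives the fundamental solution (x₁, y₁) = (25, 2).
Step 2: Apply the recurrence (x_{n+1}, y_{n+1}) = (x₁x_n + 156y₁y_n, x₁y_n + y₁x_n) repeatedly.
  From (x_1, y_1) = (25, 2): x_2 = 25·25 + 156·2·2 = 1249; y_2 = 25·2 + 2·25 = 100.
  From (x_2, y_2) = (1249, 100): x_3 = 25·1249 + 156·2·100 = 62425; y_3 = 25·100 + 2·1249 = 4998.
Step 3: Verify x_3² - 156·y_3² = 3896880625 - 3896880624 = 1 (should be 1). ✓

(x_1, y_1) = (25, 2); (x_3, y_3) = (62425, 4998).


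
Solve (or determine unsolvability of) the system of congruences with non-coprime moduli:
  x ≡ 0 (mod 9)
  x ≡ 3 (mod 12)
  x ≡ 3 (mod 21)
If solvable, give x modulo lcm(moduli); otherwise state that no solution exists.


Moduli 9, 12, 21 are not pairwise coprime, so CRT works modulo lcm(m_i) when all pairwise compatibility conditions hold.
Pairwise compatibility: gcd(m_i, m_j) must divide a_i - a_j for every pair.
Merge one congruence at a time:
  Start: x ≡ 0 (mod 9).
  Combine with x ≡ 3 (mod 12): gcd(9, 12) = 3; 3 - 0 = 3, which IS divisible by 3, so compatible.
    Write x = 0 + 9·t and substitute into x ≡ 3 (mod 12): 9·t ≡ 3 − 0 = 3 (mod 12).
    Divide the congruence (and modulus) by g = 3: 3·t ≡ 1 (mod 4).
    The inverse of 3 mod 4 is 3 (since 3·3 = 9 = 2·4 + 1), so t ≡ 3·1 = 3 ≡ 3 (mod 4).
    Then x = 0 + 9·3 = 27, valid modulo lcm(9, 12) = 36: x ≡ 27 (mod 36).
  Combine with x ≡ 3 (mod 21): gcd(36, 21) = 3; 3 - 27 = -24, which IS divisible by 3, so compatible.
    Write x = 27 + 36·t and substitute into x ≡ 3 (mod 21): 36·t ≡ 3 − 27 = -24 (mod 21).
    Divide the congruence (and modulus) by g = 3: 12·t ≡ -8 (mod 7).
    Reduce coefficients mod 7: 5·t ≡ 6 (mod 7).
    The inverse of 5 mod 7 is 3 (since 5·3 = 15 = 2·7 + 1), so t ≡ 3·6 = 18 ≡ 4 (mod 7).
    Then x = 27 + 36·4 = 171, valid modulo lcm(36, 21) = 252: x ≡ 171 (mod 252).
Verify: 171 mod 9 = 0, 171 mod 12 = 3, 171 mod 21 = 3.

x ≡ 171 (mod 252).


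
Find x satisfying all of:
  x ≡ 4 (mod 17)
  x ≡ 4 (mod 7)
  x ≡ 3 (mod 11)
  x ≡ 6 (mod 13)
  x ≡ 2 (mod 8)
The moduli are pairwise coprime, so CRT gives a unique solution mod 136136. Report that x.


Product of moduli M = 17 · 7 · 11 · 13 · 8 = 136136.
Merge one congruence at a time:
  Start: x ≡ 4 (mod 17).
  Combine with x ≡ 4 (mod 7); new modulus lcm = 119.
    Write x = 4 + 17·t and substitute into x ≡ 4 (mod 7): 17·t ≡ 4 − 4 = 0 (mod 7).
    Reduce coefficients mod 7: 3·t ≡ 0 (mod 7).
    The inverse of 3 mod 7 is 5 (since 3·5 = 15 = 2·7 + 1), so t ≡ 5·0 = 0 ≡ 0 (mod 7).
    Then x = 4 + 17·0 = 4, valid modulo lcm(17, 7) = 119: x ≡ 4 (mod 119).
  Combine with x ≡ 3 (mod 11); new modulus lcm = 1309.
    Write x = 4 + 119·t and substitute into x ≡ 3 (mod 11): 119·t ≡ 3 − 4 = -1 (mod 11).
    Reduce coefficients mod 11: 9·t ≡ 10 (mod 11).
    The inverse of 9 mod 11 is 5 (since 9·5 = 45 = 4·11 + 1), so t ≡ 5·10 = 50 ≡ 6 (mod 11).
    Then x = 4 + 119·6 = 718, valid modulo lcm(119, 11) = 1309: x ≡ 718 (mod 1309).
  Combine with x ≡ 6 (mod 13); new modulus lcm = 17017.
    Write x = 718 + 1309·t and substitute into x ≡ 6 (mod 13): 1309·t ≡ 6 − 718 = -712 (mod 13).
    Reduce coefficients mod 13: 9·t ≡ 3 (mod 13).
    The inverse of 9 mod 13 is 3 (since 9·3 = 27 = 2·13 + 1), so t ≡ 3·3 = 9 ≡ 9 (mod 13).
    Then x = 718 + 1309·9 = 12499, valid modulo lcm(1309, 13) = 17017: x ≡ 12499 (mod 17017).
  Combine with x ≡ 2 (mod 8); new modulus lcm = 136136.
    Write x = 12499 + 17017·t and substitute into x ≡ 2 (mod 8): 17017·t ≡ 2 − 12499 = -12497 (mod 8).
    Reduce coefficients mod 8: 1·t ≡ 7 (mod 8).
    So t ≡ 7 (mod 8).
    Then x = 12499 + 17017·7 = 131618, valid modulo lcm(17017, 8) = 136136: x ≡ 131618 (mod 136136).
Verify against each original: 131618 mod 17 = 4, 131618 mod 7 = 4, 131618 mod 11 = 3, 131618 mod 13 = 6, 131618 mod 8 = 2.

x ≡ 131618 (mod 136136).


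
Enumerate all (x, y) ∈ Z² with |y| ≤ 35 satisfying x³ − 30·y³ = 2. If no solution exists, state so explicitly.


The equation is x³ - 30y³ = 2. For fixed y, x³ = 30·y³ + 2, so a solution requires the RHS to be a perfect cube.
Strategy: iterate y from -35 to 35, compute RHS = 30·y³ + 2, and check whether it is a (positive or negative) perfect cube.
Check small values of y:
  y = 0: RHS = 2 is not a perfect cube.
  y = 1: RHS = 32 is not a perfect cube.
  y = -1: RHS = -28 is not a perfect cube.
  y = 2: RHS = 242 is not a perfect cube.
  y = -2: RHS = -238 is not a perfect cube.
  y = 3: RHS = 812 is not a perfect cube.
  y = -3: RHS = -808 is not a perfect cube.
Continuing the search up to |y| = 35 finds no solutions either.
No (x, y) in the scanned range satisfies the equation.

No integer solutions with |y| ≤ 35.


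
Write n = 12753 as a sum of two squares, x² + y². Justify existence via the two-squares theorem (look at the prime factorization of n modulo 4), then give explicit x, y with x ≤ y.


Step 1: Factor n = 12753 = 3^2 · 13 · 109.
Step 2: Check the mod-4 condition on each prime factor: 3 ≡ 3 (mod 4), exponent 2 (must be even); 13 ≡ 1 (mod 4), exponent 1; 109 ≡ 1 (mod 4), exponent 1.
All primes ≡ 3 (mod 4) appear to even exponent (or don't appear), so by the two-squares theorem n IS expressible as a sum of two squares.
Step 3: Build a representation. Group n = k² · m with k = 3 and m = 13 · 109 = 1417 (a product of primes ≡ 1 (mod 4)); a representation of m scales to one of n via (k·x)² + (k·y)² = k²(x² + y²). Each prime p ≡ 1 (mod 4) is itself a sum of two squares; find a² by testing p − a² for a perfect square:
  13: 13 − 1² = 12, 13 − 2² = 9 = 3² ⇒ 13 = 2² + 3².
  109: 109 − 1² = 108, 109 − 2² = 105, 109 − 3² = 100 = 10² ⇒ 109 = 3² + 10².
  Combine using the Brahmagupta–Fibonacci identity (a² + b²)(c² + d²) = (ac − bd)² + (ad + bc)² = (ac + bd)² + (ad − bc)²:
  13 · 109 = 1417: from (2² + 3²)(3² + 10²), take (2·3 − 3·10, 2·10 + 3·3) = (6 − 30, 20 + 9) = (-24, 29); dropping signs (only squares matter) gives (24, 29); check 24² + 29² = 576 + 841 = 1417 ✓.
  Scale by k = 3: (3·24, 3·29) = (72, 87).
Step 4: Order so x ≤ y and verify: 72² + 87² = 5184 + 7569 = 12753 = n. ✓

n = 12753 = 72² + 87² (one valid representation with x ≤ y).


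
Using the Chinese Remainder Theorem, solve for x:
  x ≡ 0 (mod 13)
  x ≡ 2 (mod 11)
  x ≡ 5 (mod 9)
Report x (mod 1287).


Moduli 13, 11, 9 are pairwise coprime; by CRT there is a unique solution modulo M = 13 · 11 · 9 = 1287.
Solve pairwise, accumulating the modulus:
  Start with x ≡ 0 (mod 13).
  Combine with x ≡ 2 (mod 11): since gcd(13, 11) = 1, we get a unique residue mod 143.
    Write x = 0 + 13·t and substitute into x ≡ 2 (mod 11): 13·t ≡ 2 − 0 = 2 (mod 11).
    Reduce coefficients mod 11: 2·t ≡ 2 (mod 11).
    The inverse of 2 mod 11 is 6 (since 2·6 = 12 = 1·11 + 1), so t ≡ 6·2 = 12 ≡ 1 (mod 11).
    Then x = 0 + 13·1 = 13, valid modulo lcm(13, 11) = 143: x ≡ 13 (mod 143).
  Combine with x ≡ 5 (mod 9): since gcd(143, 9) = 1, we get a unique residue mod 1287.
    Write x = 13 + 143·t and substitute into x ≡ 5 (mod 9): 143·t ≡ 5 − 13 = -8 (mod 9).
    Reduce coefficients mod 9: 8·t ≡ 1 (mod 9).
    The inverse of 8 mod 9 is 8 (since 8·8 = 64 = 7·9 + 1), so t ≡ 8·1 = 8 ≡ 8 (mod 9).
    Then x = 13 + 143·8 = 1157, valid modulo lcm(143, 9) = 1287: x ≡ 1157 (mod 1287).
Verify: 1157 mod 13 = 0 ✓, 1157 mod 11 = 2 ✓, 1157 mod 9 = 5 ✓.

x ≡ 1157 (mod 1287).


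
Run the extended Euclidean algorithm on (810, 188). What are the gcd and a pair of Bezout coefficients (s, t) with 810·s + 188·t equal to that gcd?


Euclidean algorithm on (810, 188) — divide until remainder is 0:
  810 = 4 · 188 + 58
  188 = 3 · 58 + 14
  58 = 4 · 14 + 2
  14 = 7 · 2 + 0
gcd(810, 188) = 2.
Track Bezout coefficients alongside the remainders: start with r₀ = 810 = a·1 + b·0 (s = 1, t = 0) and r₁ = 188 = a·0 + b·1 (s = 0, t = 1); each new remainder r_{k+1} = r_{k-1} − q_k·r_k inherits s_{k+1} = s_{k-1} − q_k·s_k, t_{k+1} = t_{k-1} − q_k·t_k, so r_k = a·s_k + b·t_k at every step:
  q = 4: r = 58, s = 1 − 4·0 = 1, t = 0 − 4·1 = -4  (check: 810·1 + 188·(-4) = 58)
  q = 3: r = 14, s = 0 − 3·1 = -3, t = 1 − 3·(-4) = 13  (check: 810·(-3) + 188·13 = 14)
  q = 4: r = 2, s = 1 − 4·(-3) = 13, t = -4 − 4·13 = -56  (check: 810·13 + 188·(-56) = 2)
The row with r = 2 (the gcd) gives the Bezout coefficients s = 13, t = -56.
Result: 810 · (13) + 188 · (-56) = 2.

gcd(810, 188) = 2; s = 13, t = -56 (check: 810·13 + 188·(-56) = 2).


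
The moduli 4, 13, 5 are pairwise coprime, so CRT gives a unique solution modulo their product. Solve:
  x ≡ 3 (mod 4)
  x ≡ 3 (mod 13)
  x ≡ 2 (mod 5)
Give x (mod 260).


Moduli 4, 13, 5 are pairwise coprime; by CRT there is a unique solution modulo M = 4 · 13 · 5 = 260.
Solve pairwise, accumulating the modulus:
  Start with x ≡ 3 (mod 4).
  Combine with x ≡ 3 (mod 13): since gcd(4, 13) = 1, we get a unique residue mod 52.
    Write x = 3 + 4·t and substitute into x ≡ 3 (mod 13): 4·t ≡ 3 − 3 = 0 (mod 13).
    The inverse of 4 mod 13 is 10 (since 4·10 = 40 = 3·13 + 1), so t ≡ 10·0 = 0 ≡ 0 (mod 13).
    Then x = 3 + 4·0 = 3, valid modulo lcm(4, 13) = 52: x ≡ 3 (mod 52).
  Combine with x ≡ 2 (mod 5): since gcd(52, 5) = 1, we get a unique residue mod 260.
    Write x = 3 + 52·t and substitute into x ≡ 2 (mod 5): 52·t ≡ 2 − 3 = -1 (mod 5).
    Reduce coefficients mod 5: 2·t ≡ 4 (mod 5).
    The inverse of 2 mod 5 is 3 (since 2·3 = 6 = 1·5 + 1), so t ≡ 3·4 = 12 ≡ 2 (mod 5).
    Then x = 3 + 52·2 = 107, valid modulo lcm(52, 5) = 260: x ≡ 107 (mod 260).
Verify: 107 mod 4 = 3 ✓, 107 mod 13 = 3 ✓, 107 mod 5 = 2 ✓.

x ≡ 107 (mod 260).


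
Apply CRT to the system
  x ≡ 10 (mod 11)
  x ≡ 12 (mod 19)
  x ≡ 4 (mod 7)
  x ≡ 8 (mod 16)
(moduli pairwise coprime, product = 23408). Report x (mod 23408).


Product of moduli M = 11 · 19 · 7 · 16 = 23408.
Merge one congruence at a time:
  Start: x ≡ 10 (mod 11).
  Combine with x ≡ 12 (mod 19); new modulus lcm = 209.
    Write x = 10 + 11·t and substitute into x ≡ 12 (mod 19): 11·t ≡ 12 − 10 = 2 (mod 19).
    The inverse of 11 mod 19 is 7 (since 11·7 = 77 = 4·19 + 1), so t ≡ 7·2 = 14 ≡ 14 (mod 19).
    Then x = 10 + 11·14 = 164, valid modulo lcm(11, 19) = 209: x ≡ 164 (mod 209).
  Combine with x ≡ 4 (mod 7); new modulus lcm = 1463.
    Write x = 164 + 209·t and substitute into x ≡ 4 (mod 7): 209·t ≡ 4 − 164 = -160 (mod 7).
    Reduce coefficients mod 7: 6·t ≡ 1 (mod 7).
    The inverse of 6 mod 7 is 6 (since 6·6 = 36 = 5·7 + 1), so t ≡ 6·1 = 6 ≡ 6 (mod 7).
    Then x = 164 + 209·6 = 1418, valid modulo lcm(209, 7) = 1463: x ≡ 1418 (mod 1463).
  Combine with x ≡ 8 (mod 16); new modulus lcm = 23408.
    Write x = 1418 + 1463·t and substitute into x ≡ 8 (mod 16): 1463·t ≡ 8 − 1418 = -1410 (mod 16).
    Reduce coefficients mod 16: 7·t ≡ 14 (mod 16).
    The inverse of 7 mod 16 is 7 (since 7·7 = 49 = 3·16 + 1), so t ≡ 7·14 = 98 ≡ 2 (mod 16).
    Then x = 1418 + 1463·2 = 4344, valid modulo lcm(1463, 16) = 23408: x ≡ 4344 (mod 23408).
Verify against each original: 4344 mod 11 = 10, 4344 mod 19 = 12, 4344 mod 7 = 4, 4344 mod 16 = 8.

x ≡ 4344 (mod 23408).


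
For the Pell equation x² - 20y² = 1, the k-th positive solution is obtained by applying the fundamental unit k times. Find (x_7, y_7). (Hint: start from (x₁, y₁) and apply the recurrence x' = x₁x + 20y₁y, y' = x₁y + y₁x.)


Step 1: Find the fundamental solution (x₁, y₁) of x² - 20y² = 1.
  Expand √20 as a continued fraction. a₀ = ⌊√20⌋ = 4; iterate m_{k+1} = d_k·a_k − m_k, d_{k+1} = (20 − m_{k+1}²)/d_k, a_{k+1} = ⌊(a₀ + m_{k+1})/d_{k+1}⌋ (starting m₀ = 0, d₀ = 1), with convergents p_k = a_k·p_{k-1} + p_{k-2}, q_k = a_k·q_{k-1} + q_{k-2} (p₋₁ = 1, q₋₁ = 0):
  k = 0: a₀ = 4; p₀/q₀ = 4/1; p₀² − 20·q₀² = 16 − 20 = -4.
  k = 1: m = 4, d = 4, a = ⌊(4 + 4)/4⌋ = 2; p/q = (2·4 + 1)/(2·1 + 0) = 9/2; p² − 20·q² = 81 − 80 = 1.
  The first convergent with p² − 20·q² = 1 gives the fundamental solution (x₁, y₁) = (9, 2).
Step 2: Apply the recurrence (x_{n+1}, y_{n+1}) = (x₁x_n + 20y₁y_n, x₁y_n + y₁x_n) repeatedly.
  From (x_1, y_1) = (9, 2): x_2 = 9·9 + 20·2·2 = 161; y_2 = 9·2 + 2·9 = 36.
  From (x_2, y_2) = (161, 36): x_3 = 9·161 + 20·2·36 = 2889; y_3 = 9·36 + 2·161 = 646.
  From (x_3, y_3) = (2889, 646): x_4 = 9·2889 + 20·2·646 = 51841; y_4 = 9·646 + 2·2889 = 11592.
  From (x_4, y_4) = (51841, 11592): x_5 = 9·51841 + 20·2·11592 = 930249; y_5 = 9·11592 + 2·51841 = 208010.
  From (x_5, y_5) = (930249, 208010): x_6 = 9·930249 + 20·2·208010 = 16692641; y_6 = 9·208010 + 2·930249 = 3732588.
  From (x_6, y_6) = (16692641, 3732588): x_7 = 9·16692641 + 20·2·3732588 = 299537289; y_7 = 9·3732588 + 2·16692641 = 66978574.
Step 3: Verify x_7² - 20·y_7² = 89722587501469521 - 89722587501469520 = 1 (should be 1). ✓

(x_1, y_1) = (9, 2); (x_7, y_7) = (299537289, 66978574).


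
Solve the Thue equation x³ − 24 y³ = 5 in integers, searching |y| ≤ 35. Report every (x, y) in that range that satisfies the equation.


The equation is x³ - 24y³ = 5. For fixed y, x³ = 24·y³ + 5, so a solution requires the RHS to be a perfect cube.
Strategy: iterate y from -35 to 35, compute RHS = 24·y³ + 5, and check whether it is a (positive or negative) perfect cube.
Check small values of y:
  y = 0: RHS = 5 is not a perfect cube.
  y = 1: RHS = 29 is not a perfect cube.
  y = -1: RHS = -19 is not a perfect cube.
  y = 2: RHS = 197 is not a perfect cube.
  y = -2: RHS = -187 is not a perfect cube.
  y = 3: RHS = 653 is not a perfect cube.
  y = -3: RHS = -643 is not a perfect cube.
Continuing the search up to |y| = 35 finds no solutions either.
No (x, y) in the scanned range satisfies the equation.

No integer solutions with |y| ≤ 35.


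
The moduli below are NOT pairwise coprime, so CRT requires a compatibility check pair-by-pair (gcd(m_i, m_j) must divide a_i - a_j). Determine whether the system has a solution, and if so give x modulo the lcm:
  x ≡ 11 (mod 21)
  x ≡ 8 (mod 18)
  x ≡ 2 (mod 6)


Moduli 21, 18, 6 are not pairwise coprime, so CRT works modulo lcm(m_i) when all pairwise compatibility conditions hold.
Pairwise compatibility: gcd(m_i, m_j) must divide a_i - a_j for every pair.
Merge one congruence at a time:
  Start: x ≡ 11 (mod 21).
  Combine with x ≡ 8 (mod 18): gcd(21, 18) = 3; 8 - 11 = -3, which IS divisible by 3, so compatible.
    Write x = 11 + 21·t and substitute into x ≡ 8 (mod 18): 21·t ≡ 8 − 11 = -3 (mod 18).
    Divide the congruence (and modulus) by g = 3: 7·t ≡ -1 (mod 6).
    Reduce coefficients mod 6: 1·t ≡ 5 (mod 6).
    So t ≡ 5 (mod 6).
    Then x = 11 + 21·5 = 116, valid modulo lcm(21, 18) = 126: x ≡ 116 (mod 126).
  Combine with x ≡ 2 (mod 6): gcd(126, 6) = 6; 2 - 116 = -114, which IS divisible by 6, so compatible.
    Write x = 116 + 126·t and substitute into x ≡ 2 (mod 6): 126·t ≡ 2 − 116 = -114 (mod 6).
    Divide the congruence (and modulus) by g = 6: 21·t ≡ -19 (mod 1).
    Modulo 1 every t works; take t = 0.
    Then x = 116 + 126·0 = 116, valid modulo lcm(126, 6) = 126: x ≡ 116 (mod 126).
Verify: 116 mod 21 = 11, 116 mod 18 = 8, 116 mod 6 = 2.

x ≡ 116 (mod 126).


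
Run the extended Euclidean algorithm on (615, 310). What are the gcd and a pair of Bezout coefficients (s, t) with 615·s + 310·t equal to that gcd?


Euclidean algorithm on (615, 310) — divide until remainder is 0:
  615 = 1 · 310 + 305
  310 = 1 · 305 + 5
  305 = 61 · 5 + 0
gcd(615, 310) = 5.
Track Bezout coefficients alongside the remainders: start with r₀ = 615 = a·1 + b·0 (s = 1, t = 0) and r₁ = 310 = a·0 + b·1 (s = 0, t = 1); each new remainder r_{k+1} = r_{k-1} − q_k·r_k inherits s_{k+1} = s_{k-1} − q_k·s_k, t_{k+1} = t_{k-1} − q_k·t_k, so r_k = a·s_k + b·t_k at every step:
  q = 1: r = 305, s = 1 − 1·0 = 1, t = 0 − 1·1 = -1  (check: 615·1 + 310·(-1) = 305)
  q = 1: r = 5, s = 0 − 1·1 = -1, t = 1 − 1·(-1) = 2  (check: 615·(-1) + 310·2 = 5)
The row with r = 5 (the gcd) gives the Bezout coefficients s = -1, t = 2.
Result: 615 · (-1) + 310 · (2) = 5.

gcd(615, 310) = 5; s = -1, t = 2 (check: 615·(-1) + 310·2 = 5).


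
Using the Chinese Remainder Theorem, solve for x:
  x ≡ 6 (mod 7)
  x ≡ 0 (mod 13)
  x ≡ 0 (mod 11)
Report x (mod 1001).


Moduli 7, 13, 11 are pairwise coprime; by CRT there is a unique solution modulo M = 7 · 13 · 11 = 1001.
Solve pairwise, accumulating the modulus:
  Start with x ≡ 6 (mod 7).
  Combine with x ≡ 0 (mod 13): since gcd(7, 13) = 1, we get a unique residue mod 91.
    Write x = 6 + 7·t and substitute into x ≡ 0 (mod 13): 7·t ≡ 0 − 6 = -6 (mod 13).
    Reduce coefficients mod 13: 7·t ≡ 7 (mod 13).
    The inverse of 7 mod 13 is 2 (since 7·2 = 14 = 1·13 + 1), so t ≡ 2·7 = 14 ≡ 1 (mod 13).
    Then x = 6 + 7·1 = 13, valid modulo lcm(7, 13) = 91: x ≡ 13 (mod 91).
  Combine with x ≡ 0 (mod 11): since gcd(91, 11) = 1, we get a unique residue mod 1001.
    Write x = 13 + 91·t and substitute into x ≡ 0 (mod 11): 91·t ≡ 0 − 13 = -13 (mod 11).
    Reduce coefficients mod 11: 3·t ≡ 9 (mod 11).
    The inverse of 3 mod 11 is 4 (since 3·4 = 12 = 1·11 + 1), so t ≡ 4·9 = 36 ≡ 3 (mod 11).
    Then x = 13 + 91·3 = 286, valid modulo lcm(91, 11) = 1001: x ≡ 286 (mod 1001).
Verify: 286 mod 7 = 6 ✓, 286 mod 13 = 0 ✓, 286 mod 11 = 0 ✓.

x ≡ 286 (mod 1001).


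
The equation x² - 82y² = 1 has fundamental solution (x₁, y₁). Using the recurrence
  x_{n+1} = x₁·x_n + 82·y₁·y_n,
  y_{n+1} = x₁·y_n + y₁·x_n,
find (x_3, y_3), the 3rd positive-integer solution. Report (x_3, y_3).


Step 1: Find the fundamental solution (x₁, y₁) of x² - 82y² = 1.
  Expand √82 as a continued fraction. a₀ = ⌊√82⌋ = 9; iterate m_{k+1} = d_k·a_k − m_k, d_{k+1} = (82 − m_{k+1}²)/d_k, a_{k+1} = ⌊(a₀ + m_{k+1})/d_{k+1}⌋ (starting m₀ = 0, d₀ = 1), with convergents p_k = a_k·p_{k-1} + p_{k-2}, q_k = a_k·q_{k-1} + q_{k-2} (p₋₁ = 1, q₋₁ = 0):
  k = 0: a₀ = 9; p₀/q₀ = 9/1; p₀² − 82·q₀² = 81 − 82 = -1.
  k = 1: m = 9, d = 1, a = ⌊(9 + 9)/1⌋ = 18; p/q = (18·9 + 1)/(18·1 + 0) = 163/18; p² − 82·q² = 26569 − 26568 = 1.
  The first convergent with p² − 82·q² = 1 gives the fundamental solution (x₁, y₁) = (163, 18).
Step 2: Apply the recurrence (x_{n+1}, y_{n+1}) = (x₁x_n + 82y₁y_n, x₁y_n + y₁x_n) repeatedly.
  From (x_1, y_1) = (163, 18): x_2 = 163·163 + 82·18·18 = 53137; y_2 = 163·18 + 18·163 = 5868.
  From (x_2, y_2) = (53137, 5868): x_3 = 163·53137 + 82·18·5868 = 17322499; y_3 = 163·5868 + 18·53137 = 1912950.
Step 3: Verify x_3² - 82·y_3² = 300068971605001 - 300068971605000 = 1 (should be 1). ✓

(x_1, y_1) = (163, 18); (x_3, y_3) = (17322499, 1912950).


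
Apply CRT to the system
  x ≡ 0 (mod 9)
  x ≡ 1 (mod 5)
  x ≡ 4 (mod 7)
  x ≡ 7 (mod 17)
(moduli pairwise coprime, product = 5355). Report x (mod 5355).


Product of moduli M = 9 · 5 · 7 · 17 = 5355.
Merge one congruence at a time:
  Start: x ≡ 0 (mod 9).
  Combine with x ≡ 1 (mod 5); new modulus lcm = 45.
    Write x = 0 + 9·t and substitute into x ≡ 1 (mod 5): 9·t ≡ 1 − 0 = 1 (mod 5).
    Reduce coefficients mod 5: 4·t ≡ 1 (mod 5).
    The inverse of 4 mod 5 is 4 (since 4·4 = 16 = 3·5 + 1), so t ≡ 4·1 = 4 ≡ 4 (mod 5).
    Then x = 0 + 9·4 = 36, valid modulo lcm(9, 5) = 45: x ≡ 36 (mod 45).
  Combine with x ≡ 4 (mod 7); new modulus lcm = 315.
    Write x = 36 + 45·t and substitute into x ≡ 4 (mod 7): 45·t ≡ 4 − 36 = -32 (mod 7).
    Reduce coefficients mod 7: 3·t ≡ 3 (mod 7).
    The inverse of 3 mod 7 is 5 (since 3·5 = 15 = 2·7 + 1), so t ≡ 5·3 = 15 ≡ 1 (mod 7).
    Then x = 36 + 45·1 = 81, valid modulo lcm(45, 7) = 315: x ≡ 81 (mod 315).
  Combine with x ≡ 7 (mod 17); new modulus lcm = 5355.
    Write x = 81 + 315·t and substitute into x ≡ 7 (mod 17): 315·t ≡ 7 − 81 = -74 (mod 17).
    Reduce coefficients mod 17: 9·t ≡ 11 (mod 17).
    The inverse of 9 mod 17 is 2 (since 9·2 = 18 = 1·17 + 1), so t ≡ 2·11 = 22 ≡ 5 (mod 17).
    Then x = 81 + 315·5 = 1656, valid modulo lcm(315, 17) = 5355: x ≡ 1656 (mod 5355).
Verify against each original: 1656 mod 9 = 0, 1656 mod 5 = 1, 1656 mod 7 = 4, 1656 mod 17 = 7.

x ≡ 1656 (mod 5355).
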